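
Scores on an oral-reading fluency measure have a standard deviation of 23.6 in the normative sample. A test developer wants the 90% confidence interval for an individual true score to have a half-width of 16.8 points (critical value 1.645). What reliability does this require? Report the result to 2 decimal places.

0.81

SEM needed = half-width / z = 16.8/1.645 ≈ 10.2128
Required reliability = 1 − (SEM/SD)² = 1 − 0.1873 ≈ 0.8127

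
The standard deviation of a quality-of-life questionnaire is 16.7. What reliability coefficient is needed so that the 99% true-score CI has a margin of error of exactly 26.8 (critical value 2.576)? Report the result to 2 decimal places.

SEM needed = half-width / z = 26.8/2.576 ≈ 10.4037
Required reliability = 1 − (SEM/SD)² = 1 − 0.3881 ≈ 0.6119

0.61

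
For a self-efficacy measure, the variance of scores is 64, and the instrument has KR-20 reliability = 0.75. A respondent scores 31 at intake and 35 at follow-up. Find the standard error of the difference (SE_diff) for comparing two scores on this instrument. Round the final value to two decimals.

5.66

SD = √64 ≈ 8.000
SEM = 8.000 * √(1 − 0.750) = 8.000 * √0.250 ≈ 8.000 * 0.500 ≈ 4.000
SE_diff = SEM * √2 ≈ 4.000 * 1.414 ≈ 5.657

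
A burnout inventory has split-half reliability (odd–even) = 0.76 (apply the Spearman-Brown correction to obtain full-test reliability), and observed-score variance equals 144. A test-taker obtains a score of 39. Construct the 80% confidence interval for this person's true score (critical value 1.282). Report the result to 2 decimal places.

[33.32, 44.68]

SD = √144 ≈ 12.0000
Spearman-Brown: r = 2(0.76) / (1 + 0.76) = 1.5200 / 1.7600 ≈ 0.8636
SEM = 12.0000 × √(1 − 0.8636) = 12.0000 × √0.1364 ≈ 12.0000 × 0.3693 ≈ 4.4313
Margin = 1.282 × 4.4313 ≈ 5.6809
CI = 39 ± 5.6809 → [33.3191, 44.6809]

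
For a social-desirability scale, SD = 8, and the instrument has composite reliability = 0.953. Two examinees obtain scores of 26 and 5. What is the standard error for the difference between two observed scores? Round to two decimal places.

2.45

SEM = 8.000 · √(1 − 0.953) = 8.000 · √0.047 ≈ 8.000 · 0.217 ≈ 1.734
SE_diff = SEM · √2 ≈ 1.734 · 1.414 ≈ 2.453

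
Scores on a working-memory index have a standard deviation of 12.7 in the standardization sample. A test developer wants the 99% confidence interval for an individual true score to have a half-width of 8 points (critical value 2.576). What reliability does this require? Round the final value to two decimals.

SEM needed = half-width / z = 8/2.576 ≈ 3.106
Required reliability = 1 − (SEM/SD)² = 1 − 0.060 ≈ 0.940

0.94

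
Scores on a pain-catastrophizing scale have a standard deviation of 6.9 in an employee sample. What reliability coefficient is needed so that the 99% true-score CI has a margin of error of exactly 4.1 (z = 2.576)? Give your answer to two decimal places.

SEM needed = half-width / z = 4.1/2.576 ≈ 1.59161
r = 1 − (SEM / SD)² = 1 − (1.59161 / 6.9)² ≈ 1 − 0.05321 ≈ 0.94679

0.95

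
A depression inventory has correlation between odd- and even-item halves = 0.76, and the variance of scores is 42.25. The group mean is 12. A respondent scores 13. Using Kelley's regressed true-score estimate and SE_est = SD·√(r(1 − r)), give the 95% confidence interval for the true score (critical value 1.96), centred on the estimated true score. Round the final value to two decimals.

[8.49, 17.24]

SD = √42.25 ≈ 6.500
Full-length reliability (Spearman-Brown) = 2(0.76)/(1+0.76) ≈ 0.864
T̂ = r·X + (1 − r)·M = 0.864*13 + 0.136*12 ≈ 11.227 + 1.636 ≈ 12.864
SE_est = 6.500*√(0.864*0.136) ≈ 2.231
95% CI: 12.864 ± 4.372 ≈ (8.492, 17.236)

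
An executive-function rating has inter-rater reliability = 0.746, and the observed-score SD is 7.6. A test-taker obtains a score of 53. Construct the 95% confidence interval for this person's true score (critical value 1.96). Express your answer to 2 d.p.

[45.49, 60.51]

SEM = 7.6000 · √(1 − 0.7460) = 7.6000 · √0.2540 ≈ 7.6000 · 0.5040 ≈ 3.8303
1.96 · SEM ≈ 7.5073
CI = 53 ± 7.5073 → [45.4927, 60.5073]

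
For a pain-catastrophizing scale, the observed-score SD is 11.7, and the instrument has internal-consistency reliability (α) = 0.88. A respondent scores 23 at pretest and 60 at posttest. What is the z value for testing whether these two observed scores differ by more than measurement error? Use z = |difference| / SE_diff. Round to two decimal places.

6.46

SEM = 11.70000*√(1 − 0.88000) ≃ 4.05300
SE_diff = SEM * √2 ≃ 4.05300 * 1.41421 ≃ 5.73181
z = 37 / 5.73181 ≃ 6.45521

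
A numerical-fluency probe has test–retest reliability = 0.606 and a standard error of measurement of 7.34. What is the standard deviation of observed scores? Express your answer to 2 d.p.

SD = 7.34 / √(1 − 0.606) ≈ 11.694

11.69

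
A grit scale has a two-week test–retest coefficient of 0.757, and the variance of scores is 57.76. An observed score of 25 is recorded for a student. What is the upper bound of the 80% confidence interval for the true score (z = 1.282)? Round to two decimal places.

σ = 57.76^(1/2) = 7.600
SEM = 7.600 × √(1 − 0.757) = 7.600 × √0.243 ≈ 7.600 × 0.493 ≈ 3.746
Half-width = 1.282×3.746 ≈ 4.803
Upper bound: 25 + 4.803 = 29.803

29.80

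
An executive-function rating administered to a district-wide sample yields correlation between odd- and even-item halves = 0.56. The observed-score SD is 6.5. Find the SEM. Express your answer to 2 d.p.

Full-length reliability (Spearman-Brown) = 2(0.56)/(1+0.56) ≈ 0.718
SEM = 6.500×√(1 − 0.718) ≈ 3.452

3.45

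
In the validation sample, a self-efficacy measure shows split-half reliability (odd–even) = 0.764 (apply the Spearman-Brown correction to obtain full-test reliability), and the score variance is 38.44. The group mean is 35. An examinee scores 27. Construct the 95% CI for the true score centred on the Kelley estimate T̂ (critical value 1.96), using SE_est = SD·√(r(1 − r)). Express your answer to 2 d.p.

[23.93, 32.21]

SD = √38.44 ≈ 6.2000
Full-length reliability (Spearman-Brown) = 2(0.764)/(1+0.764) ≈ 0.8662
Estimated true score = 0.8662*27 + (1 − 0.8662)*35 ≈ 28.0703
SE_est = SD * √(r(1 − r)) = 6.2000 * √0.1159 ≈ 6.2000 * 0.3404 ≈ 2.1106
95% CI: 28.0703 ± 4.1368 ≈ (23.9335, 32.2071)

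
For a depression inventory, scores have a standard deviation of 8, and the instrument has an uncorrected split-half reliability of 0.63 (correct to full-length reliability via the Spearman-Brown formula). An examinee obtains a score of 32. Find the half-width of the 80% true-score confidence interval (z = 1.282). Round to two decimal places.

Full-length reliability (Spearman-Brown) = 2(0.63)/(1+0.63) ≃ 0.7730
SEM = 8.0000×√(1 − 0.7730) ≃ 3.8115
1.282 × SEM ≃ 4.8864

4.89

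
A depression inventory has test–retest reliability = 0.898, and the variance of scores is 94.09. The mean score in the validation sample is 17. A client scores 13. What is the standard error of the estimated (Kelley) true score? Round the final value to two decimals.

2.94

SD = √94.09 = 9.700
SE_est = SD * √(r(1 − r)) = 9.700 * √0.092 ≈ 9.700 * 0.303 ≈ 2.936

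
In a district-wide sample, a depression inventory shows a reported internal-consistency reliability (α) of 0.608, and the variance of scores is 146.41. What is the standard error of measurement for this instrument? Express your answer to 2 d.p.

SD = √146.41 = 12.100
SEM = 12.100 × √(1 − 0.608) = 12.100 × √0.392 ≃ 12.100 × 0.626 ≃ 7.576

7.58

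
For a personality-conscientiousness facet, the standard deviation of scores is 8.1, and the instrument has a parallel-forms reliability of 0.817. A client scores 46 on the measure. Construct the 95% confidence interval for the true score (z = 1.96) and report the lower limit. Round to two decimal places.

SEM = 8.10000 · √(1 − 0.81700) = 8.10000 · √0.18300 ≈ 8.10000 · 0.42778 ≈ 3.46506
1.96 · SEM ≈ 6.79151
Lower bound: 46 − 6.79151 = 39.20849

39.21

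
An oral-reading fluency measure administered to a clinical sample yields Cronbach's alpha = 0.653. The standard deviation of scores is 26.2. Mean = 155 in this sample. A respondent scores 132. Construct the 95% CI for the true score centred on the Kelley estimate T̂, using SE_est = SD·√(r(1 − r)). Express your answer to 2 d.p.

Estimated true score = 0.653·132 + (1 − 0.653)·155 ≃ 139.981
SE_est = SD · √(r(1 − r)) = 26.200 · √0.227 ≃ 26.200 · 0.476 ≃ 12.472
95% CI: 139.981 ± 24.444 ≃ (115.537, 164.425)

[115.54, 164.43]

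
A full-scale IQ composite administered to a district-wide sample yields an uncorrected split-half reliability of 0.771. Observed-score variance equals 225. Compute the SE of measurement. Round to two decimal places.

5.39

SD = √225 = 15.000
Spearman-Brown: r = 2(0.771) / (1 + 0.771) = 1.542 / 1.771 ≈ 0.871
SEM = 15.000 · √(1 − 0.871) = 15.000 · √0.129 ≈ 15.000 · 0.360 ≈ 5.394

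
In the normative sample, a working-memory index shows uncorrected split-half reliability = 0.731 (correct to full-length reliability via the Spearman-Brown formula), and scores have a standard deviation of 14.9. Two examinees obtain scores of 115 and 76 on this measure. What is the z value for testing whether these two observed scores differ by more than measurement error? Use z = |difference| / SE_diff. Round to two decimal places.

4.70

Spearman-Brown: r = 2(0.731) / (1 + 0.731) = 1.4620 / 1.7310 ≈ 0.8446
SEM = 14.9000 · √(1 − 0.8446) = 14.9000 · √0.1554 ≈ 14.9000 · 0.3942 ≈ 5.8737
SE_diff = √2 · SEM ≈ 8.3067
z = |115 − 76| / 8.3067 = 39 / 8.3067 ≈ 4.6950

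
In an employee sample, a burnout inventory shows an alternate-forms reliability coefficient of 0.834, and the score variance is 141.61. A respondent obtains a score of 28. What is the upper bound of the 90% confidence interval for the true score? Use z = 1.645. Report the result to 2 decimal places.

35.98

SD = √141.61 = 11.900
SEM = 11.900×√(1 − 0.834) ≈ 4.848
1.645 × SEM ≈ 7.976
Upper limit = 28 + 7.976 ≈ 35.976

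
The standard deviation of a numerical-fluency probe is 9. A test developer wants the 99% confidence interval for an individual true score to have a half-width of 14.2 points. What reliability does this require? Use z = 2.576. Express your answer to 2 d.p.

0.62

SEM needed = half-width / z = 14.2/2.576 ≈ 5.51242
r = 1 − (SEM / SD)² = 1 − (5.51242 / 9)² ≈ 1 − 0.37515 ≈ 0.62485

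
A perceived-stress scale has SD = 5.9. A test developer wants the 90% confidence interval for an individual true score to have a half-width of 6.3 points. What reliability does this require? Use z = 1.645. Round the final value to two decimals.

0.58

Required SEM = 6.3 / 1.645 ≈ 3.8298
r = 1 − (3.8298/5.9)² ≈ 1 − 0.4214 ≈ 0.5786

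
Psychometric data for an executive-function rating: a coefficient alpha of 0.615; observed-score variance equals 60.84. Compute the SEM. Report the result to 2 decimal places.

SD = √60.84 = 7.8000
SEM = 7.8000*√(1 − 0.6150) ≈ 4.8398

4.84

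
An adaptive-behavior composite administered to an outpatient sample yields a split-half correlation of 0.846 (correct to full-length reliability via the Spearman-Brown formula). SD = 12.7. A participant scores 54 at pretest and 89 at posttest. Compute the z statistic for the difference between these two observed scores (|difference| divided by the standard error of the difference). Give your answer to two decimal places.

r_full = 2·0.846 / (1 + 0.846) ≈ 0.917
SEM = 12.700 × √(1 − 0.917) = 12.700 × √0.083 ≈ 12.700 × 0.289 ≈ 3.668
SE_diff = √2 × SEM ≈ 5.188
z = 35 / 5.188 ≈ 6.747

6.75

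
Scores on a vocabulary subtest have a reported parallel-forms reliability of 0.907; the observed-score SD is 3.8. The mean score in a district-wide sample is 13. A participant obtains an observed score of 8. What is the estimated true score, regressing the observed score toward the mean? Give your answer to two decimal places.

Estimated true score = 0.907*8 + (1 − 0.907)*13 ≈ 8.465

8.47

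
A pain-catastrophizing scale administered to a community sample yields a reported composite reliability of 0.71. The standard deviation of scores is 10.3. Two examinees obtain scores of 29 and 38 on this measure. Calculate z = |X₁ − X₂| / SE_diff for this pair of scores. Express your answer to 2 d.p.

1.15

SEM = 10.300 × √(1 − 0.710) = 10.300 × √0.290 ≈ 10.300 × 0.539 ≈ 5.547
Standard error of the difference = 5.547·√2 ≈ 7.844
z = 9 / 7.844 ≈ 1.147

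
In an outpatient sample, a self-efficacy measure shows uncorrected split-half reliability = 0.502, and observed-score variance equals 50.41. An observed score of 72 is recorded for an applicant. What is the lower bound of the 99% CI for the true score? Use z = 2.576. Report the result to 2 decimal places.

61.47

SD = √50.41 = 7.100
Full-length reliability (Spearman-Brown) = 2(0.502)/(1+0.502) ≈ 0.668
SEM = 7.100×√(1 − 0.668) ≈ 4.088
2.576 × SEM ≈ 10.531
Lower limit = 72 − 10.531 ≈ 61.469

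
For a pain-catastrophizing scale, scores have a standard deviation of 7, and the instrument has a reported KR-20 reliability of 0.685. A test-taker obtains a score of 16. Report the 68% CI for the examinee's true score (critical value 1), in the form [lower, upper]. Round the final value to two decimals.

SEM = 7.00000 · √(1 − 0.68500) = 7.00000 · √0.31500 ≈ 7.00000 · 0.56125 ≈ 3.92874
Half-width = 1·3.92874 ≈ 3.92874
Interval: (12.07126, 19.92874)

[12.07, 19.93]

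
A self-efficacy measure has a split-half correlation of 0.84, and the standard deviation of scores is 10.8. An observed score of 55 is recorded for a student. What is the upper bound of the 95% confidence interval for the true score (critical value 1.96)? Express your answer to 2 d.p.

Spearman-Brown: r = 2(0.84) / (1 + 0.84) = 1.6800 / 1.8400 ≃ 0.9130
SEM = 10.8000 × √(1 − 0.9130) = 10.8000 × √0.0870 ≃ 10.8000 × 0.2949 ≃ 3.1847
1.96 × SEM ≃ 6.2421
Upper limit = 55 + 6.2421 ≃ 61.2421

61.24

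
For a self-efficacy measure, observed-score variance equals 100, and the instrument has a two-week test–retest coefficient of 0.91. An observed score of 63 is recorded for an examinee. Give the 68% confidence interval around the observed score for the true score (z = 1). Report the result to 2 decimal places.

[60.00, 66.00]

SD = √100 ≈ 10.000
SEM = 10.000×√(1 − 0.910) ≈ 3.000
1 × SEM ≈ 3.000
Interval: (60.000, 66.000)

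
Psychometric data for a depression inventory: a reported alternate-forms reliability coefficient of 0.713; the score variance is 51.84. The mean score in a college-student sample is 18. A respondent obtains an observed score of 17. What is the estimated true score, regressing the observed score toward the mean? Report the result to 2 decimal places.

17.29

T̂ = r·X + (1 − r)·M = 0.713×17 + 0.287×18 = 12.121 + 5.166 ≈ 17.287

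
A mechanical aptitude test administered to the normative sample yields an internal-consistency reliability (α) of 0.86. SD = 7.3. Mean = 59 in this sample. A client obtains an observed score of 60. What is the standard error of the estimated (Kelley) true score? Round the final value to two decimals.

SE_est = 7.3000·√[r(1 − r)] ≃ 2.5330

2.53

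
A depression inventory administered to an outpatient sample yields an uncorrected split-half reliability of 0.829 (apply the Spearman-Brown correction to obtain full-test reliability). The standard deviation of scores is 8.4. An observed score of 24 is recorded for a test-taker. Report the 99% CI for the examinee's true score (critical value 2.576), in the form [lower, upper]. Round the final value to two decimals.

[17.38, 30.62]

Full-length reliability (Spearman-Brown) = 2(0.829)/(1+0.829) ≈ 0.90651
SEM = 8.40000 · √(1 − 0.90651) = 8.40000 · √0.09349 ≈ 8.40000 · 0.30577 ≈ 2.56845
Margin = 2.576 · 2.56845 ≈ 6.61632
Interval: (17.38368, 30.61632)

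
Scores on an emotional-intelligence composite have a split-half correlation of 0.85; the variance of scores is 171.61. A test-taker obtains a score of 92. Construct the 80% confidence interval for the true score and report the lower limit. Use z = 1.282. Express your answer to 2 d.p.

87.22

SD = √171.61 ≈ 13.100
Spearman-Brown: r = 2(0.85) / (1 + 0.85) = 1.700 / 1.850 ≈ 0.919
The standard error of measurement is 13.100·√(1 − 0.919) ≈ 13.100·0.285 ≈ 3.730.
Margin = 1.282 · 3.730 ≈ 4.782
Lower limit = 92 − 4.782 ≈ 87.218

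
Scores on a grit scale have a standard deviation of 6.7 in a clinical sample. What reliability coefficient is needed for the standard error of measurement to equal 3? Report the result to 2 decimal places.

r = 1 − (SEM / SD)² = 1 − (3.00000 / 6.7)² ≈ 1 − 0.20049 ≈ 0.79951

0.80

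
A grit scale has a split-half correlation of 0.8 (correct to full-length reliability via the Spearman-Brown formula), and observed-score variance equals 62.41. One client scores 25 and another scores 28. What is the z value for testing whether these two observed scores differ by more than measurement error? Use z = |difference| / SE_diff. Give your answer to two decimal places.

SD = √62.41 ≈ 7.900
r_full = 2·0.8 / (1 + 0.8) ≈ 0.889
SEM = 7.900 * √(1 − 0.889) = 7.900 * √0.111 ≈ 7.900 * 0.333 ≈ 2.633
Standard error of the difference = 2.633·√2 ≈ 3.724
z = |25 − 28| / 3.724 = 3 / 3.724 ≈ 0.806

0.81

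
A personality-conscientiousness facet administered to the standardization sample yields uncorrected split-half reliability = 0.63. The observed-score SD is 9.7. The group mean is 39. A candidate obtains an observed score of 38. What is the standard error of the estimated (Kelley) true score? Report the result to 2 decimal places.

Full-length reliability (Spearman-Brown) = 2(0.63)/(1+0.63) ≈ 0.7730
SE_est = SD * √(r(1 − r)) = 9.7000 * √0.1755 ≈ 9.7000 * 0.4189 ≈ 4.0632

4.06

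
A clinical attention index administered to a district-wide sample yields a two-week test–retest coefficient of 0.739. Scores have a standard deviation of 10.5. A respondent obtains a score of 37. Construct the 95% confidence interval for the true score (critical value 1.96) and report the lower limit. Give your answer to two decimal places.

SEM = 10.500 × √(1 − 0.739) = 10.500 × √0.261 ≈ 10.500 × 0.511 ≈ 5.364
Margin = 1.96 × 5.364 ≈ 10.514
Lower bound: 37 − 10.514 = 26.486

26.49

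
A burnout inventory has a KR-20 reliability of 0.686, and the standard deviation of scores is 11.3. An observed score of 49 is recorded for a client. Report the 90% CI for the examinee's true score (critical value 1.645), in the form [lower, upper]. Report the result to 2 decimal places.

[38.58, 59.42]

SEM = 11.3000 * √(1 − 0.6860) = 11.3000 * √0.3140 ≈ 11.3000 * 0.5604 ≈ 6.3320
Half-width = 1.645*6.3320 ≈ 10.4162
90% CI: 49 ± 10.4162 = [38.5838, 59.4162]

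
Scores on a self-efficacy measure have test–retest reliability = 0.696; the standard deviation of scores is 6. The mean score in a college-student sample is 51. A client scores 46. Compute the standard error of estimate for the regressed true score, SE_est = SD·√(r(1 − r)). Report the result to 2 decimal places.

SE_est = SD · √(r(1 − r)) = 6.000 · √0.212 ≈ 6.000 · 0.460 ≈ 2.760

2.76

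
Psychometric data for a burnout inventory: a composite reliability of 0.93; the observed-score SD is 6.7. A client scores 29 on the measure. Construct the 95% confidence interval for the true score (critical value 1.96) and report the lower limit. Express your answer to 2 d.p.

25.53

SEM = 6.7000 * √(1 − 0.9300) = 6.7000 * √0.0700 ≃ 6.7000 * 0.2646 ≃ 1.7727
1.96 * SEM ≃ 3.4744
Lower limit = 29 − 3.4744 ≃ 25.5256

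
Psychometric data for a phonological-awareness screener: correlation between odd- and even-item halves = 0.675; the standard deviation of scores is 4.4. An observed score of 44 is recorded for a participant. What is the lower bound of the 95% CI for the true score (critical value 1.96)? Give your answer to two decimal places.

40.20

Full-length reliability (Spearman-Brown) = 2(0.675)/(1+0.675) ≈ 0.80597
SEM = 4.40000 · √(1 − 0.80597) = 4.40000 · √0.19403 ≈ 4.40000 · 0.44049 ≈ 1.93815
1.96 · SEM ≈ 3.79877
Lower limit = 44 − 3.79877 ≈ 40.20123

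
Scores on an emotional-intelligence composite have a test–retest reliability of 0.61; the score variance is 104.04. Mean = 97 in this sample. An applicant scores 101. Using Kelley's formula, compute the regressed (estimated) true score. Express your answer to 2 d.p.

99.44

Estimated true score = 0.61000·101 + (1 − 0.61000)·97 ≈ 99.44000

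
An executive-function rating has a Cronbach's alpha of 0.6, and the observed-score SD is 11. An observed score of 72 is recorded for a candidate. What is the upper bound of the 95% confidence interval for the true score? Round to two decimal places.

The standard error of measurement is 11.000×√(1 − 0.600) ≈ 11.000×0.632 ≈ 6.957.
1.96 × SEM ≈ 13.636
Upper limit = 72 + 13.636 ≈ 85.636

85.64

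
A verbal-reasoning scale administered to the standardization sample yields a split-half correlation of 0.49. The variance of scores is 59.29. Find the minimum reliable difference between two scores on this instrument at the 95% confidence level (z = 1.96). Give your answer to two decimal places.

σ = 59.29^(1/2) = 7.700
Spearman-Brown: r = 2(0.49) / (1 + 0.49) = 0.980 / 1.490 ≈ 0.658
SEM = 7.700×√(1 − 0.658) ≈ 4.505
SE_diff = SEM × √2 ≈ 4.505 × 1.414 ≈ 6.371
Smallest detectable difference = 1.96×6.371 ≈ 12.487

12.49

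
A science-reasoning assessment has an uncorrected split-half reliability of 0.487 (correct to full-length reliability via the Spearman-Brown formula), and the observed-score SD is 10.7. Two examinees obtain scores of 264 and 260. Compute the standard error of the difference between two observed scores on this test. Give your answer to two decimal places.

8.89

r_full = 2·0.487 / (1 + 0.487) ≈ 0.6550
SEM = 10.7000 · √(1 − 0.6550) = 10.7000 · √0.3450 ≈ 10.7000 · 0.5874 ≈ 6.2847
SE_diff = √2 · SEM ≈ 8.8880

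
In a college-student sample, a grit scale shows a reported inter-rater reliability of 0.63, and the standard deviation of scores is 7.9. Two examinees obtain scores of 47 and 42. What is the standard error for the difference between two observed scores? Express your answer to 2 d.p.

6.80

SEM = 7.900 · √(1 − 0.630) = 7.900 · √0.370 ≈ 7.900 · 0.608 ≈ 4.805
SE_diff = √2 · SEM ≈ 6.796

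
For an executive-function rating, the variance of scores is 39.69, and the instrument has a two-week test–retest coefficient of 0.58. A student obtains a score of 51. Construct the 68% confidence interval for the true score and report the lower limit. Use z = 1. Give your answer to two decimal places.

46.92

SD = √39.69 = 6.3000
SEM = 6.3000 · √(1 − 0.5800) = 6.3000 · √0.4200 ≈ 6.3000 · 0.6481 ≈ 4.0829
Half-width = 1·4.0829 ≈ 4.0829
Lower bound: 51 − 4.0829 = 46.9171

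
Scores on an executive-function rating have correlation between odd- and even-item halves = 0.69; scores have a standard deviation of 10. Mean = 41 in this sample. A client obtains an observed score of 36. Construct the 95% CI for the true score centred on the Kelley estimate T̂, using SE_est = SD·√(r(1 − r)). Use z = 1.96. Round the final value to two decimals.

Spearman-Brown: r = 2(0.69) / (1 + 0.69) = 1.38000 / 1.69000 ≈ 0.81657
T̂ = 0.81657(36) + 0.18343(41) ≈ 36.91716
SE_est = 10.00000·√[r(1 − r)] ≈ 3.87020
95% CI: 36.91716 ± 7.58560 ≈ (29.33156, 44.50276)

[29.33, 44.50]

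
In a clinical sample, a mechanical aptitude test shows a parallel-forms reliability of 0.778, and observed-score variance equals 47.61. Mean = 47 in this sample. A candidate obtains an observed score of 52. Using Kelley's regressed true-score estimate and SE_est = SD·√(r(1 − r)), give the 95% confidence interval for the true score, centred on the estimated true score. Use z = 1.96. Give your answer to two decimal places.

[45.27, 56.51]

SD = √47.61 ≈ 6.90000
T̂ = r·X + (1 − r)·M = 0.77800·52 + 0.22200·47 = 40.45600 + 10.43400 ≈ 50.89000
SE_est = SD · √(r(1 − r)) = 6.90000 · √0.17272 ≈ 6.90000 · 0.41559 ≈ 2.86758
95% CI: 50.89000 ± 5.62045 ≈ (45.26955, 56.51045)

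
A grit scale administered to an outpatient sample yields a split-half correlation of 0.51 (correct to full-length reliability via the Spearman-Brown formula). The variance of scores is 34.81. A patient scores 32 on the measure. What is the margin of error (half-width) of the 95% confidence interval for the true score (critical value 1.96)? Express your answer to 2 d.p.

σ = 34.81^(1/2) = 5.90000
Spearman-Brown: r = 2(0.51) / (1 + 0.51) = 1.02000 / 1.51000 ≃ 0.67550
SEM = 5.90000 × √(1 − 0.67550) = 5.90000 × √0.32450 ≃ 5.90000 × 0.56965 ≃ 3.36095
Half-width = 1.96×3.36095 ≃ 6.58745

6.59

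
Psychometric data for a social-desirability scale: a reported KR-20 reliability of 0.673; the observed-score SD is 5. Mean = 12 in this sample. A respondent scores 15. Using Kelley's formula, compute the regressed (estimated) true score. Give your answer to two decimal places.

14.02

T̂ = r·X + (1 − r)·M = 0.673·15 + 0.327·12 = 10.095 + 3.924 ≈ 14.019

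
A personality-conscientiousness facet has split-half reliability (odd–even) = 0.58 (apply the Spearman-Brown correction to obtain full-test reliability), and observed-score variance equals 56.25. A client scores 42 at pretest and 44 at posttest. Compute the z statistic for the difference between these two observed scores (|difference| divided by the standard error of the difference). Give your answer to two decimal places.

SD = √56.25 ≈ 7.5000
r_full = 2·0.58 / (1 + 0.58) ≈ 0.7342
SEM = 7.5000·√(1 − 0.7342) ≈ 3.8669
Standard error of the difference = 3.8669·√2 ≈ 5.4686
z = 2 / 5.4686 ≈ 0.3657

0.37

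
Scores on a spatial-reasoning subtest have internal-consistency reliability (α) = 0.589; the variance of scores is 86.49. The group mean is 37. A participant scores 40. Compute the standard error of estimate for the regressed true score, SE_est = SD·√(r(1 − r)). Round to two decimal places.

SD = √86.49 = 9.300
SE_est = SD * √(r(1 − r)) = 9.300 * √0.242 ≈ 9.300 * 0.492 ≈ 4.576

4.58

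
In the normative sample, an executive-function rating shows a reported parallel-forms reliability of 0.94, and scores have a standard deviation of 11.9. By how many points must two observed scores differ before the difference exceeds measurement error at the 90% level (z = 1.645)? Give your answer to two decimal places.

SEM = 11.9000 × √(1 − 0.9400) = 11.9000 × √0.0600 ≃ 11.9000 × 0.2449 ≃ 2.9149
SE_diff = √2 × SEM ≃ 4.1223
Smallest detectable difference = 1.645×4.1223 ≃ 6.7812

6.78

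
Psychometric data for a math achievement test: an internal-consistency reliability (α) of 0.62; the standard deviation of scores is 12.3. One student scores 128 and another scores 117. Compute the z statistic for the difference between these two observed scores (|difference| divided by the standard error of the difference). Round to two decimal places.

SEM = 12.300·√(1 − 0.620) ≃ 7.582
Standard error of the difference = 7.582·√2 ≃ 10.723
z = |128 − 117| / 10.723 = 11 / 10.723 ≃ 1.026

1.03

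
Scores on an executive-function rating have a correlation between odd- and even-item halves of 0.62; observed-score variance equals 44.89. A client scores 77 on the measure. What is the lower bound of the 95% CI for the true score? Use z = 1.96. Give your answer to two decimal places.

σ = 44.89^(1/2) = 6.70000
Spearman-Brown: r = 2(0.62) / (1 + 0.62) = 1.24000 / 1.62000 ≈ 0.76543
The standard error of measurement is 6.70000·√(1 − 0.76543) ≈ 6.70000·0.48432 ≈ 3.24496.
1.96 · SEM ≈ 6.36012
Lower limit = 77 − 6.36012 ≈ 70.63988

70.64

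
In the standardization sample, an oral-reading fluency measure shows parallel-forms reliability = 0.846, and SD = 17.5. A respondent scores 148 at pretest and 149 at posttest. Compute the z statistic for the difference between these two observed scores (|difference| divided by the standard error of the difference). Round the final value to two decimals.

0.10

SEM = 17.5000 * √(1 − 0.8460) = 17.5000 * √0.1540 ≈ 17.5000 * 0.3924 ≈ 6.8675
Standard error of the difference = 6.8675·√2 ≈ 9.7121
z = 1 / 9.7121 ≈ 0.1030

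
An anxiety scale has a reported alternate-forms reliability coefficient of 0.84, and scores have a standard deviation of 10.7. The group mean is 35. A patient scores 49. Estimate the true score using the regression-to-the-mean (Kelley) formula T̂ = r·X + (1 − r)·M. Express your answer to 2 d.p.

46.76

T̂ = r·X + (1 − r)·M = 0.8400·49 + 0.1600·35 = 41.1600 + 5.6000 ≃ 46.7600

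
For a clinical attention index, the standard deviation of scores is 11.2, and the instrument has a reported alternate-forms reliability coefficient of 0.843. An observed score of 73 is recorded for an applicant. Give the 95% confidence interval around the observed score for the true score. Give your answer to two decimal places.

The standard error of measurement is 11.2000*√(1 − 0.8430) ≈ 11.2000*0.3962 ≈ 4.4378.
1.96 * SEM ≈ 8.6981
95% CI: 73 ± 8.6981 = [64.3019, 81.6981]

[64.30, 81.70]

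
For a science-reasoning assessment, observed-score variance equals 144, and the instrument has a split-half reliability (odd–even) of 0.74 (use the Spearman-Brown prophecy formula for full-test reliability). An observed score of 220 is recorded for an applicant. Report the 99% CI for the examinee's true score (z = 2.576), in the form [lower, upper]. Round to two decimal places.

[208.05, 231.95]

σ = 144^(1/2) = 12.0000
Spearman-Brown: r = 2(0.74) / (1 + 0.74) = 1.4800 / 1.7400 ≈ 0.8506
The standard error of measurement is 12.0000*√(1 − 0.8506) ≈ 12.0000*0.3866 ≈ 4.6387.
Margin = 2.576 * 4.6387 ≈ 11.9492
Interval: (208.0508, 231.9492)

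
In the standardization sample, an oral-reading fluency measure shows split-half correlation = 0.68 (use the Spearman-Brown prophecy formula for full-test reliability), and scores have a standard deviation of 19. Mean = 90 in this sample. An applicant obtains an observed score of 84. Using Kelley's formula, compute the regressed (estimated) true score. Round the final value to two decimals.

Spearman-Brown: r = 2(0.68) / (1 + 0.68) = 1.36000 / 1.68000 ≈ 0.80952
Estimated true score = 0.80952*84 + (1 − 0.80952)*90 ≈ 85.14286

85.14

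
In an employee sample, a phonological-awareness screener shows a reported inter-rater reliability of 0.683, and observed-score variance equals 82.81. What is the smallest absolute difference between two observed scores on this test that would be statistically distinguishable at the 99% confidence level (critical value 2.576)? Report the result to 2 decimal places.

SD = √82.81 = 9.10000
SEM = 9.10000 · √(1 − 0.68300) = 9.10000 · √0.31700 ≃ 9.10000 · 0.56303 ≃ 5.12355
SE_diff = √2 · SEM ≃ 7.24579
Minimum reliable difference = 2.576 · SE_diff ≃ 2.576 · 7.24579 ≃ 18.66517

18.67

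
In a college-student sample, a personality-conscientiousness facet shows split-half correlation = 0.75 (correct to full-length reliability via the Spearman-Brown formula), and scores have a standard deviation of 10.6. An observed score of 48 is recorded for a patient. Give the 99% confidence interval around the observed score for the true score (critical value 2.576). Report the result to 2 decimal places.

Spearman-Brown: r = 2(0.75) / (1 + 0.75) = 1.500 / 1.750 ≈ 0.857
SEM = 10.600 · √(1 − 0.857) = 10.600 · √0.143 ≈ 10.600 · 0.378 ≈ 4.006
Half-width = 2.576·4.006 ≈ 10.321
99% CI: 48 ± 10.321 = [37.679, 58.321]

[37.68, 58.32]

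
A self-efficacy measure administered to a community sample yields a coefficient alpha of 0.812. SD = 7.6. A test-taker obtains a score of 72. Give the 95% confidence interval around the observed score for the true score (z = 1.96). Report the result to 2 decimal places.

[65.54, 78.46]

SEM = 7.6000 · √(1 − 0.8120) = 7.6000 · √0.1880 ≈ 7.6000 · 0.4336 ≈ 3.2953
Margin = 1.96 · 3.2953 ≈ 6.4588
Interval: (65.5412, 78.4588)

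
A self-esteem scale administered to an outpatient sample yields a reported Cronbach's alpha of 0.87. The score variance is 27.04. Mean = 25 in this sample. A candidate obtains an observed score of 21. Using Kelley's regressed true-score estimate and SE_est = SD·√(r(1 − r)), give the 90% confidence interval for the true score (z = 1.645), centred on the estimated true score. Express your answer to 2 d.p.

σ = 27.04^(1/2) = 5.20000
T̂ = r·X + (1 − r)·M = 0.87000*21 + 0.13000*25 = 18.27000 + 3.25000 ≃ 21.52000
SE_est = SD * √(r(1 − r)) = 5.20000 * √0.11310 ≃ 5.20000 * 0.33630 ≃ 1.74878
CI = 21.52000 ± 1.645 * 1.74878 → [18.64326, 24.39674]

[18.64, 24.40]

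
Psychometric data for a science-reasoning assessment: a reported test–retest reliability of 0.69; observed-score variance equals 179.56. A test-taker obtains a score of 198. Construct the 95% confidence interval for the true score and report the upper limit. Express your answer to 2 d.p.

212.62

σ = 179.56^(1/2) = 13.400
SEM = 13.400 * √(1 − 0.690) = 13.400 * √0.310 ≈ 13.400 * 0.557 ≈ 7.461
Half-width = 1.96*7.461 ≈ 14.623
Upper limit = 198 + 14.623 ≈ 212.623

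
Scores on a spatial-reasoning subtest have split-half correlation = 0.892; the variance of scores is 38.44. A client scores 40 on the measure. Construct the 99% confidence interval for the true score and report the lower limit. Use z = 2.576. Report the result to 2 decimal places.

SD = √38.44 = 6.200
Full-length reliability (Spearman-Brown) = 2(0.892)/(1+0.892) ≈ 0.943
SEM = 6.200·√(1 − 0.943) ≈ 1.481
Margin = 2.576 · 1.481 ≈ 3.816
Lower bound: 40 − 3.816 = 36.184

36.18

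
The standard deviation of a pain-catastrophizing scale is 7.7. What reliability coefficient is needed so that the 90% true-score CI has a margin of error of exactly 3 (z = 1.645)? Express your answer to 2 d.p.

0.94

Required SEM = 3 / 1.645 ≈ 1.824
r = 1 − (1.824/7.7)² ≈ 1 − 0.056 ≈ 0.944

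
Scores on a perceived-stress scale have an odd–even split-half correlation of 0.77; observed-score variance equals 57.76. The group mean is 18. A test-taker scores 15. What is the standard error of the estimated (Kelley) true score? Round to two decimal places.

2.56

σ = 57.76^(1/2) = 7.60000
Full-length reliability (Spearman-Brown) = 2(0.77)/(1+0.77) ≃ 0.87006
SE_est = SD × √(r(1 − r)) = 7.60000 × √0.11306 ≃ 7.60000 × 0.33624 ≃ 2.55543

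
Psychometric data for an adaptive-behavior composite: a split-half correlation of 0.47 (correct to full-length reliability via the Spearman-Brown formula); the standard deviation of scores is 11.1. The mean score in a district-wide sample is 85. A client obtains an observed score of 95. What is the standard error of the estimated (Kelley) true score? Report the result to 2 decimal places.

5.33

Full-length reliability (Spearman-Brown) = 2(0.47)/(1+0.47) ≈ 0.6395
SE_est = 11.1000·√(0.6395·0.3605) ≈ 5.3298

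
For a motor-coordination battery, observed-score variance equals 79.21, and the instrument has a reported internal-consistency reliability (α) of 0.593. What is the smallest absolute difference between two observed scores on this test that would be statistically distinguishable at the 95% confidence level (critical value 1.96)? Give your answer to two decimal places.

15.74

SD = √79.21 = 8.9000
The standard error of measurement is 8.9000·√(1 − 0.5930) ≈ 8.9000·0.6380 ≈ 5.6779.
SE_diff = √2 · SEM ≈ 8.0298
Smallest detectable difference = 1.96·8.0298 ≈ 15.7383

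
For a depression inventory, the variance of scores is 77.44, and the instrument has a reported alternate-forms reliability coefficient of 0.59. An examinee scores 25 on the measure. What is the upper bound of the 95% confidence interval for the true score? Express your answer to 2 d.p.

36.04

SD = √77.44 ≈ 8.8000
SEM = 8.8000*√(1 − 0.5900) ≈ 5.6347
Half-width = 1.96*5.6347 ≈ 11.0441
Upper bound: 25 + 11.0441 = 36.0441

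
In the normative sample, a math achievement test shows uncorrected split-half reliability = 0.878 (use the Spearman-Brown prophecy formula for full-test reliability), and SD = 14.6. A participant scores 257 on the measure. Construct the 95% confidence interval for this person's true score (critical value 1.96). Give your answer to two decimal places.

Spearman-Brown: r = 2(0.878) / (1 + 0.878) = 1.7560 / 1.8780 ≈ 0.9350
SEM = 14.6000·√(1 − 0.9350) ≈ 3.7212
1.96 · SEM ≈ 7.2936
95% CI: 257 ± 7.2936 = [249.7064, 264.2936]

[249.71, 264.29]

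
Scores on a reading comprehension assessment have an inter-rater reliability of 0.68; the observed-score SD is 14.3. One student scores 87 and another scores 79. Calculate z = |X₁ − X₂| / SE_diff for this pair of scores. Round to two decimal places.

0.70

SEM = 14.30000*√(1 − 0.68000) ≃ 8.08930
SE_diff = √2 * SEM ≃ 11.44000
z = 8 / 11.44000 ≃ 0.69930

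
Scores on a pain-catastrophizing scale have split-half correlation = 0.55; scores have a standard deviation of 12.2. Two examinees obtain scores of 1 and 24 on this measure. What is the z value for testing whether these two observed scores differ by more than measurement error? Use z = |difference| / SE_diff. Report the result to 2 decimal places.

Full-length reliability (Spearman-Brown) = 2(0.55)/(1+0.55) ≈ 0.70968
SEM = 12.20000·√(1 − 0.70968) ≈ 6.57355
SE_diff = SEM · √2 ≈ 6.57355 · 1.41421 ≈ 9.29641
z = |1 − 24| / 9.29641 = 23 / 9.29641 ≈ 2.47407

2.47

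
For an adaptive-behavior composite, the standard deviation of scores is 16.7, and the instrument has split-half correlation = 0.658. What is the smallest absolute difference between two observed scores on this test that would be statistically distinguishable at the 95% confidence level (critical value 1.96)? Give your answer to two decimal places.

Full-length reliability (Spearman-Brown) = 2(0.658)/(1+0.658) ≈ 0.79373
SEM = 16.70000·√(1 − 0.79373) ≈ 7.58468
SE_diff = √2 · SEM ≈ 10.72636
Smallest detectable difference = 1.96·10.72636 ≈ 21.02366

21.02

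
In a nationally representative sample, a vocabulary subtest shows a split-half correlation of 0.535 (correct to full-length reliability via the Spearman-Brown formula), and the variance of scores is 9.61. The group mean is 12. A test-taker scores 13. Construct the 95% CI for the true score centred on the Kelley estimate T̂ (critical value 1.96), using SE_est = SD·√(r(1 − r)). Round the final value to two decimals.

σ = 9.61^(1/2) = 3.10000
Spearman-Brown: r = 2(0.535) / (1 + 0.535) = 1.07000 / 1.53500 ≈ 0.69707
T̂ = r·X + (1 − r)·M = 0.69707·13 + 0.30293·12 ≈ 9.06189 + 3.63518 ≈ 12.69707
SE_est = 3.10000·√(0.69707·0.30293) ≈ 1.42453
CI = 12.69707 ± 1.96 · 1.42453 → [9.90499, 15.48915]

[9.90, 15.49]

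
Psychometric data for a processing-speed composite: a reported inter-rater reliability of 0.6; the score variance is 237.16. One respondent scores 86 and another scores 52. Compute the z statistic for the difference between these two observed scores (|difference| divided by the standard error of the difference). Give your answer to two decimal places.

SD = √237.16 ≈ 15.40000
SEM = 15.40000*√(1 − 0.60000) ≈ 9.73982
SE_diff = √2 * SEM ≈ 13.77418
z = 34 / 13.77418 ≈ 2.46839

2.47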